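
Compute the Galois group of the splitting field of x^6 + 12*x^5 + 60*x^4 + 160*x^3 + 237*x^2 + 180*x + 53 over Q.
6T6: A_4 x C_2

The polynomial f is an irreducible sextic over Q, so G = Gal(f/Q) is one of the 16 transitive subgroups 6T1, ..., 6T16 of S_6. The discriminant of f is -419904, which is not a perfect square, so G is not contained in A_6. The transitive groups of degree 6 not contained in A_6 are: C_6 (6T1, order 6), S_3 (6T2, order 6), D_6 (6T3, order 12), C_3 x S_3 (6T5, order 18), A_4 x C_2 (6T6, order 24), S_4 (6T8, order 24), S_3 x S_3 (6T9, order 36), S_4 x C_2 (6T11, order 48), (S_3 x S_3) : C_2 (6T13, order 72), PGL(2,5) (6T14, order 120), S_6 (6T16, order 720). By Dedekind's theorem, for a prime p not dividing disc(f) the degrees of the irreducible factors of f mod p form the cycle type of an element of G. Factoring f modulo the 33 such primes p <= 149 (skipping 2, 3, which divide the discriminant), each new pattern first appears at: mod 5: f = (x^3 + 3x^2 + 2x + 3)(x^3 + 4x^2 + x + 1), pattern 3+3; mod 7: f = (x^6 + 5x^5 + 4x^4 + 6x^3 + 6x^2 + 5x + 4), pattern 6; mod 17: f = (x + 10)(x + 11)(x^2 + 4x + 7)(x^2 + 4x + 14), pattern 2+2+1+1; mod 19: f = (x + 5)(x + 10)(x + 13)(x + 18)(x^2 + 4x + 1), pattern 2+1+1+1+1; mod 71: f = (x^2 + 4x + 20)(x^2 + 4x + 29)(x^2 + 4x + 34), pattern 2+2+2. No other pattern occurs in this range, so the set of observed cycle types is {3+3, 6, 2+2+1+1, 2+1+1+1+1, 2+2+2}. The candidates containing elements of all these cycle types are A_4 x C_2 (6T6) of order 24, S_4 x C_2 (6T11) of order 48, (S_3 x S_3) : C_2 (6T13) of order 72, S_6 (6T16) of order 720; the others are excluded. The observed types are precisely the cycle types that occur in A_4 x C_2 (6T6) (apart from the identity). Each of the other remaining candidates has further cycle types, and by the Chebotarev density theorem the matching factorization patterns would occur for a proportion of primes equal to their share of the group: S_4 x C_2 (6T11) additionally contains elements of type 4+2, 4+1+1 (12 of its 48 elements, about 25% of primes); (S_3 x S_3) : C_2 (6T13) additionally contains elements of type 4+2, 3+2+1, 3+1+1+1 (34 of its 72 elements, about 47% of primes); S_6 (6T16) additionally contains elements of type 5+1, 4+2, 4+1+1, 3+2+1, 3+1+1+1 (484 of its 720 elements, about 67% of primes). None of the 33 primes tested shows any such pattern (for each of these groups the chance of that is below 10^-4), which rules them out. Hence G = A_4 x C_2 (6T6), of order 24.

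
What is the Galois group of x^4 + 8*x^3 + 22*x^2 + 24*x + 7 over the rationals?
The polynomial is an irreducible quartic over Q and its discriminant is -1024, which is not a perfect square, so the Galois group is not contained in A_4. The resolvent cubic y^3 - 22*y^2 + 164*y - 408 has exactly one rational root, so the Galois group is C_4 or D_4. The quartic remains irreducible over Q(sqrt(disc)), so the group is D_4.

D_4 (also written D4)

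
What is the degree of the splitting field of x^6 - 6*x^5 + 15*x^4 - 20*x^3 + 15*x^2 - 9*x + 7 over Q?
The degree of the splitting field over Q equals the order of the Galois group, so first determine the group. The polynomial f is an irreducible sextic over Q, so G = Gal(f/Q) is one of the 16 transitive subgroups 6T1, ..., 6T16 of S_6. The discriminant of f is -9059283, which is not a perfect square, so G is not contained in A_6. The transitive groups of degree 6 not contained in A_6 are: C_6 (6T1, order 6), S_3 (6T2, order 6), D_6 (6T3, order 12), C_3 x S_3 (6T5, order 18), A_4 x C_2 (6T6, order 24), S_4 (6T8, order 24), S_3 x S_3 (6T9, order 36), S_4 x C_2 (6T11, order 48), (S_3 x S_3) : C_2 (6T13, order 72), PGL(2,5) (6T14, order 120), S_6 (6T16, order 720). By Dedekind's theorem, for a prime p not dividing disc(f) the degrees of the irreducible factors of f mod p form the cycle type of an element of G. Factoring f modulo the 28 such primes p <= 127 (skipping 3, 17, 43, which divide the discriminant), each new pattern first appears at: mod 2: f = (x^6 + x^4 + x^2 + x + 1), pattern 6; mod 7: f = (x)(x^2 + 2x + 3)(x^3 + 6x^2 + 4), pattern 3+2+1; mod 11: f = (x^2 + 7x + 5)(x^4 + 9x^3 + 2x^2 + 9x + 8), pattern 4+2; mod 13: f = (x + 2)(x + 7)(x^2 + x + 4)(x^2 + 10x + 5), pattern 2+2+1+1; mod 61: f = (x + 39)(x + 50)(x + 56)(x + 58)(x^2 + 35x + 14), pattern 2+1+1+1+1; mod 97: f = (x + 47)(x + 84)(x + 86)(x^3 + 68x^2 + 18x + 73), pattern 3+1+1+1; mod 113: f = (x^2 + 47x + 24)(x^2 + 66x + 38)(x^2 + 107x + 15), pattern 2+2+2; mod 127: f = (x^3 + 36x^2 + 31x + 41)(x^3 + 85x^2 + 99x + 90), pattern 3+3. No other pattern occurs in this range, so the set of observed cycle types is {6, 3+2+1, 4+2, 2+2+1+1, 2+1+1+1+1, 3+1+1+1, 2+2+2, 3+3}. The candidates containing elements of all these cycle types are (S_3 x S_3) : C_2 (6T13) of order 72, S_6 (6T16) of order 720; the others are excluded. The observed types are precisely the cycle types that occur in (S_3 x S_3) : C_2 (6T13) (apart from the identity). Each of the other remaining candidates has further cycle types, and by the Chebotarev density theorem the matching factorization patterns would occur for a proportion of primes equal to their share of the group: S_6 (6T16) additionally contains elements of type 5+1, 4+1+1 (234 of its 720 elements, about 32% of primes). None of the 28 primes tested shows any such pattern (for each of these groups the chance of that is below 10^-4), which rules them out. Hence G = (S_3 x S_3) : C_2 (6T13), of order 72. The Galois group (S_3 x S_3) : C_2 (6T13) has order 72, so the splitting field has degree 72 over Q.

72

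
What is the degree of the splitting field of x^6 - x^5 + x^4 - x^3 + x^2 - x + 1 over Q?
6

The degree of the splitting field over Q equals the order of the Galois group, so first determine the group. The polynomial f is an irreducible sextic over Q, so G = Gal(f/Q) is one of the 16 transitive subgroups 6T1, ..., 6T16 of S_6. The discriminant of f is -16807, which is not a perfect square, so G is not contained in A_6. The transitive groups of degree 6 not contained in A_6 are: C_6 (6T1, order 6), S_3 (6T2, order 6), D_6 (6T3, order 12), C_3 x S_3 (6T5, order 18), A_4 x C_2 (6T6, order 24), S_4 (6T8, order 24), S_3 x S_3 (6T9, order 36), S_4 x C_2 (6T11, order 48), (S_3 x S_3) : C_2 (6T13, order 72), PGL(2,5) (6T14, order 120), S_6 (6T16, order 720). By Dedekind's theorem, for a prime p not dividing disc(f) the degrees of the irreducible factors of f mod p form the cycle type of an element of G. Factoring f modulo the 37 such primes p <= 163 (skipping 7, which divides the discriminant), each new pattern first appears at: mod 2: f = (x^3 + x + 1)(x^3 + x^2 + 1), pattern 3+3; mod 3: f = (x^6 + 2x^5 + x^4 + 2x^3 + x^2 + 2x + 1), pattern 6; mod 13: f = (x^2 + 7x + 1)(x^2 + 8x + 1)(x^2 + 10x + 1), pattern 2+2+2; mod 29: f = (x + 7)(x + 16)(x + 20)(x + 23)(x + 24)(x + 25), pattern 1+1+1+1+1+1. No other pattern occurs in this range, so the set of observed cycle types is {3+3, 6, 2+2+2, 1+1+1+1+1+1}. The candidates containing elements of all these cycle types are C_6 (6T1) of order 6, D_6 (6T3) of order 12, C_3 x S_3 (6T5) of order 18, A_4 x C_2 (6T6) of order 24, S_3 x S_3 (6T9) of order 36, S_4 x C_2 (6T11) of order 48, (S_3 x S_3) : C_2 (6T13) of order 72, PGL(2,5) (6T14) of order 120, S_6 (6T16) of order 720; the others are excluded. The observed types are precisely the cycle types that occur in C_6 (6T1). Each of the other remaining candidates has further cycle types, and by the Chebotarev density theorem the matching factorization patterns would occur for a proportion of primes equal to their share of the group: D_6 (6T3) additionally contains elements of type 2+2+1+1 (3 of its 12 elements, about 25% of primes); C_3 x S_3 (6T5) additionally contains elements of type 3+1+1+1 (4 of its 18 elements, about 22% of primes); A_4 x C_2 (6T6) additionally contains elements of type 2+2+1+1, 2+1+1+1+1 (6 of its 24 elements, about 25% of primes); S_3 x S_3 (6T9) additionally contains elements of type 3+1+1+1, 2+2+1+1 (13 of its 36 elements, about 36% of primes); S_4 x C_2 (6T11) additionally contains elements of type 4+2, 4+1+1, 2+2+1+1, 2+1+1+1+1 (24 of its 48 elements, about 50% of primes); (S_3 x S_3) : C_2 (6T13) additionally contains elements of type 4+2, 3+2+1, 3+1+1+1, 2+2+1+1, 2+1+1+1+1 (49 of its 72 elements, about 68% of primes); PGL(2,5) (6T14) additionally contains elements of type 5+1, 4+1+1, 2+2+1+1 (69 of its 120 elements, about 58% of primes); S_6 (6T16) additionally contains elements of type 5+1, 4+2, 4+1+1, 3+2+1, 3+1+1+1, 2+2+1+1, 2+1+1+1+1 (544 of its 720 elements, about 76% of primes). None of the 37 primes tested shows any such pattern (for each of these groups the chance of that is below 10^-4), which rules them out. Hence G = C_6 (6T1), of order 6. The Galois group C_6 (6T1) has order 6, so the splitting field has degree 6 over Q.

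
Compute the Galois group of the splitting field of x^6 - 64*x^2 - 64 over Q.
The polynomial f is an irreducible sextic over Q, so G = Gal(f/Q) is one of the 16 transitive subgroups 6T1, ..., 6T16 of S_6. The discriminant of f is 3603718079512576 = 60030976^2, a perfect square, so G is contained in A_6. The transitive groups of degree 6 contained in A_6 are: A_4 (6T4, order 12), S_4 (6T7, order 24), (C_3 x C_3) : C_4 (6T10, order 36), PSL(2,5) (6T12, order 60), A_6 (6T15, order 360). By Dedekind's theorem, for a prime p not dividing disc(f) the degrees of the irreducible factors of f mod p form the cycle type of an element of G. Factoring f modulo the 79 such primes p <= 419 (skipping 2, 229, which divide the discriminant), each new pattern first appears at: mod 3: f = (x^3 + x^2 + 2x + 1)(x^3 + 2x^2 + 2x + 2), pattern 3+3; mod 7: f = (x^2 + 2)(x^4 + 5x^2 + 3), pattern 4+2; mod 23: f = (x + 5)(x + 18)(x^2 + 2x + 3)(x^2 + 21x + 3), pattern 2+2+1+1; mod 193: f = (x + 7)(x + 13)(x + 19)(x + 174)(x + 180)(x + 186), pattern 1+1+1+1+1+1. No other pattern occurs in this range, so the set of observed cycle types is {3+3, 4+2, 2+2+1+1, 1+1+1+1+1+1}. The candidates containing elements of all these cycle types are S_4 (6T7) of order 24, (C_3 x C_3) : C_4 (6T10) of order 36, A_6 (6T15) of order 360; the others are excluded. The observed types are precisely the cycle types that occur in S_4 (6T7). Each of the other remaining candidates has further cycle types, and by the Chebotarev density theorem the matching factorization patterns would occur for a proportion of primes equal to their share of the group: (C_3 x C_3) : C_4 (6T10) additionally contains elements of type 3+1+1+1 (4 of its 36 elements, about 11% of primes); A_6 (6T15) additionally contains elements of type 5+1, 3+1+1+1 (184 of its 360 elements, about 51% of primes). None of the 79 primes tested shows any such pattern (for each of these groups the chance of that is below 10^-4), which rules them out. Hence G = S_4 (6T7), of order 24.

S_4, S_4(6d), the S_4-action on 6 points inside A_6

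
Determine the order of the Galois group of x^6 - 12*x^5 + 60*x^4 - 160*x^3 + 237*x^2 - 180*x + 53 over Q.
The degree of the splitting field over Q equals the order of the Galois group, so first determine the group. The polynomial f is an irreducible sextic over Q, so G = Gal(f/Q) is one of the 16 transitive subgroups 6T1, ..., 6T16 of S_6. The discriminant of f is -419904, which is not a perfect square, so G is not contained in A_6. The transitive groups of degree 6 not contained in A_6 are: C_6 (6T1, order 6), S_3 (6T2, order 6), D_6 (6T3, order 12), C_3 x S_3 (6T5, order 18), A_4 x C_2 (6T6, order 24), S_4 (6T8, order 24), S_3 x S_3 (6T9, order 36), S_4 x C_2 (6T11, order 48), (S_3 x S_3) : C_2 (6T13, order 72), PGL(2,5) (6T14, order 120), S_6 (6T16, order 720). By Dedekind's theorem, for a prime p not dividing disc(f) the degrees of the irreducible factors of f mod p form the cycle type of an element of G. Factoring f modulo the 33 such primes p <= 149 (skipping 2, 3, which divide the discriminant), each new pattern first appears at: mod 5: f = (x^3 + x^2 + x + 4)(x^3 + 2x^2 + 2x + 2), pattern 3+3; mod 7: f = (x^6 + 2x^5 + 4x^4 + x^3 + 6x^2 + 2x + 4), pattern 6; mod 17: f = (x + 6)(x + 7)(x^2 + 13x + 7)(x^2 + 13x + 14), pattern 2+2+1+1; mod 19: f = (x + 1)(x + 6)(x + 9)(x + 14)(x^2 + 15x + 1), pattern 2+1+1+1+1; mod 71: f = (x^2 + 67x + 20)(x^2 + 67x + 29)(x^2 + 67x + 34), pattern 2+2+2. No other pattern occurs in this range, so the set of observed cycle types is {3+3, 6, 2+2+1+1, 2+1+1+1+1, 2+2+2}. The candidates containing elements of all these cycle types are A_4 x C_2 (6T6) of order 24, S_4 x C_2 (6T11) of order 48, (S_3 x S_3) : C_2 (6T13) of order 72, S_6 (6T16) of order 720; the others are excluded. The observed types are precisely the cycle types that occur in A_4 x C_2 (6T6) (apart from the identity). Each of the other remaining candidates has further cycle types, and by the Chebotarev density theorem the matching factorization patterns would occur for a proportion of primes equal to their share of the group: S_4 x C_2 (6T11) additionally contains elements of type 4+2, 4+1+1 (12 of its 48 elements, about 25% of primes); (S_3 x S_3) : C_2 (6T13) additionally contains elements of type 4+2, 3+2+1, 3+1+1+1 (34 of its 72 elements, about 47% of primes); S_6 (6T16) additionally contains elements of type 5+1, 4+2, 4+1+1, 3+2+1, 3+1+1+1 (484 of its 720 elements, about 67% of primes). None of the 33 primes tested shows any such pattern (for each of these groups the chance of that is below 10^-4), which rules them out. Hence G = A_4 x C_2 (6T6), of order 24. The Galois group A_4 x C_2 (6T6) has order 24, so the splitting field has degree 24 over Q.

24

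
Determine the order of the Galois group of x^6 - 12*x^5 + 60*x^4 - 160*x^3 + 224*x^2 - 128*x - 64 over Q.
24

The degree of the splitting field over Q equals the order of the Galois group, so first determine the group. The polynomial f is an irreducible sextic over Q, so G = Gal(f/Q) is one of the 16 transitive subgroups 6T1, ..., 6T16 of S_6. The discriminant of f is 36352603193344 = 6029312^2, a perfect square, so G is contained in A_6. The transitive groups of degree 6 contained in A_6 are: A_4 (6T4, order 12), S_4 (6T7, order 24), (C_3 x C_3) : C_4 (6T10, order 36), PSL(2,5) (6T12, order 60), A_6 (6T15, order 360). By Dedekind's theorem, for a prime p not dividing disc(f) the degrees of the irreducible factors of f mod p form the cycle type of an element of G. Factoring f modulo the 79 such primes p <= 419 (skipping 2, 23, which divide the discriminant), each new pattern first appears at: mod 3: f = (x^3 + x^2 + x + 2)(x^3 + 2x^2 + 1), pattern 3+3; mod 5: f = (x^2 + x + 1)(x^4 + 2x^3 + 2x^2 + x + 1), pattern 4+2; mod 19: f = (x + 7)(x + 8)(x^2 + 14x + 9)(x^2 + 16x + 5), pattern 2+2+1+1; mod 223: f = (x + 30)(x + 65)(x + 107)(x + 112)(x + 154)(x + 189), pattern 1+1+1+1+1+1. No other pattern occurs in this range, so the set of observed cycle types is {3+3, 4+2, 2+2+1+1, 1+1+1+1+1+1}. The candidates containing elements of all these cycle types are S_4 (6T7) of order 24, (C_3 x C_3) : C_4 (6T10) of order 36, A_6 (6T15) of order 360; the others are excluded. The observed types are precisely the cycle types that occur in S_4 (6T7). Each of the other remaining candidates has further cycle types, and by the Chebotarev density theorem the matching factorization patterns would occur for a proportion of primes equal to their share of the group: (C_3 x C_3) : C_4 (6T10) additionally contains elements of type 3+1+1+1 (4 of its 36 elements, about 11% of primes); A_6 (6T15) additionally contains elements of type 5+1, 3+1+1+1 (184 of its 360 elements, about 51% of primes). None of the 79 primes tested shows any such pattern (for each of these groups the chance of that is below 10^-4), which rules them out. Hence G = S_4 (6T7), of order 24. The Galois group S_4 (6T7) has order 24, so the splitting field has degree 24 over Q.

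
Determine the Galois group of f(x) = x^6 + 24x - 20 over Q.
The polynomial f is an irreducible sextic over Q, so G = Gal(f/Q) is one of the 16 transitive subgroups 6T1, ..., 6T16 of S_6. The discriminant of f is 746496000000 = 864000^2, a perfect square, so G is contained in A_6. The transitive groups of degree 6 contained in A_6 are: A_4 (6T4, order 12), S_4 (6T7, order 24), (C_3 x C_3) : C_4 (6T10, order 36), PSL(2,5) (6T12, order 60), A_6 (6T15, order 360). By Dedekind's theorem, for a prime p not dividing disc(f) the degrees of the irreducible factors of f mod p form the cycle type of an element of G. Factoring f modulo the 6 such primes p <= 23 (skipping 2, 3, 5, which divide the discriminant), each new pattern first appears at: mod 7: f = (x + 3)(x^5 + 4x^4 + 2x^3 + x^2 + 4x + 5), pattern 5+1; mod 23: f = (x + 7)(x + 12)(x + 21)(x^3 + 6x^2 + 13x + 16), pattern 3+1+1+1. No other pattern occurs in this range, so the set of observed cycle types is {5+1, 3+1+1+1}. Among the candidates above, the only group containing elements of all these cycle types is A_6 (6T15) — each of A_4 (6T4), S_4 (6T7), (C_3 x C_3) : C_4 (6T10), PSL(2,5) (6T12) lacks at least one of them. Hence G = A_6 (6T15), of order 360.

A_6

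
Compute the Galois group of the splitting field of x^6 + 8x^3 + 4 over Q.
6T9: S_3 x S_3

The polynomial f is an irreducible sextic over Q, so G = Gal(f/Q) is one of the 16 transitive subgroups 6T1, ..., 6T16 of S_6. The discriminant of f is 1289945088, which is not a perfect square, so G is not contained in A_6. The transitive groups of degree 6 not contained in A_6 are: C_6 (6T1, order 6), S_3 (6T2, order 6), D_6 (6T3, order 12), C_3 x S_3 (6T5, order 18), A_4 x C_2 (6T6, order 24), S_4 (6T8, order 24), S_3 x S_3 (6T9, order 36), S_4 x C_2 (6T11, order 48), (S_3 x S_3) : C_2 (6T13, order 72), PGL(2,5) (6T14, order 120), S_6 (6T16, order 720). By Dedekind's theorem, for a prime p not dividing disc(f) the degrees of the irreducible factors of f mod p form the cycle type of an element of G. Factoring f modulo the 23 such primes p <= 97 (skipping 2, 3, which divide the discriminant), each new pattern first appears at: mod 5: f = (x^6 + 3x^3 + 4), pattern 6; mod 11: f = (x + 3)(x + 9)(x^2 + 2x + 4)(x^2 + 8x + 9), pattern 2+2+1+1; mod 13: f = (x + 4)(x + 10)(x + 12)(x^3 + 9), pattern 3+1+1+1; mod 31: f = (x^2 + 16x + 18)(x^2 + 18x + 16)(x^2 + 28x + 28), pattern 2+2+2; mod 97: f = (x^3 + 24)(x^3 + 81), pattern 3+3. No other pattern occurs in this range, so the set of observed cycle types is {6, 2+2+1+1, 3+1+1+1, 2+2+2, 3+3}. The candidates containing elements of all these cycle types are S_3 x S_3 (6T9) of order 36, (S_3 x S_3) : C_2 (6T13) of order 72, S_6 (6T16) of order 720; the others are excluded. The observed types are precisely the cycle types that occur in S_3 x S_3 (6T9) (apart from the identity). Each of the other remaining candidates has further cycle types, and by the Chebotarev density theorem the matching factorization patterns would occur for a proportion of primes equal to their share of the group: (S_3 x S_3) : C_2 (6T13) additionally contains elements of type 4+2, 3+2+1, 2+1+1+1+1 (36 of its 72 elements, about 50% of primes); S_6 (6T16) additionally contains elements of type 5+1, 4+2, 4+1+1, 3+2+1, 2+1+1+1+1 (459 of its 720 elements, about 64% of primes). None of the 23 primes tested shows any such pattern (for each of these groups the chance of that is below 10^-4), which rules them out. Hence G = S_3 x S_3 (6T9), of order 36.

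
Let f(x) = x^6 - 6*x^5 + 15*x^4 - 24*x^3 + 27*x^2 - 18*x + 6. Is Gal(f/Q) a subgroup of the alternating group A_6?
No

The polynomial is irreducible of degree 6 over Q. Its discriminant is 1259712, which is not a perfect square. A Galois group lies in the alternating group exactly when the discriminant is a square in Q, so the Galois group (D_6) is not contained in A_6.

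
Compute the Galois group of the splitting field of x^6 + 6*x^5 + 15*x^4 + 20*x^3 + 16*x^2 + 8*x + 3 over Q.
S_4 x C_2 (order 48)

The polynomial f is an irreducible sextic over Q, so G = Gal(f/Q) is one of the 16 transitive subgroups 6T1, ..., 6T16 of S_6. The discriminant of f is -61504, which is not a perfect square, so G is not contained in A_6. The transitive groups of degree 6 not contained in A_6 are: C_6 (6T1, order 6), S_3 (6T2, order 6), D_6 (6T3, order 12), C_3 x S_3 (6T5, order 18), A_4 x C_2 (6T6, order 24), S_4 (6T8, order 24), S_3 x S_3 (6T9, order 36), S_4 x C_2 (6T11, order 48), (S_3 x S_3) : C_2 (6T13, order 72), PGL(2,5) (6T14, order 120), S_6 (6T16, order 720). By Dedekind's theorem, for a prime p not dividing disc(f) the degrees of the irreducible factors of f mod p form the cycle type of an element of G. Factoring f modulo the 17 such primes p <= 67 (skipping 2, 31, which divide the discriminant), each new pattern first appears at: mod 3: f = (x)(x + 2)(x^4 + x^3 + x^2 + 1), pattern 4+1+1; mod 5: f = (x^3 + 4x + 2)(x^3 + x^2 + x + 4), pattern 3+3; mod 7: f = (x^6 + 6x^5 + x^4 + 6x^3 + 2x^2 + x + 3), pattern 6; mod 11: f = (x^2 + x + 7)(x^2 + 2x + 10)(x^2 + 3x + 9), pattern 2+2+2; mod 13: f = (x^2 + 2x + 7)(x^4 + 4x^3 + 5x + 6), pattern 4+2; mod 37: f = (x + 6)(x + 33)(x^2 + 11x + 26)(x^2 + 30x + 8), pattern 2+2+1+1; mod 47: f = (x + 6)(x + 10)(x + 39)(x + 43)(x^2 + 2x + 13), pattern 2+1+1+1+1. No other pattern occurs in this range, so the set of observed cycle types is {4+1+1, 3+3, 6, 2+2+2, 4+2, 2+2+1+1, 2+1+1+1+1}. The candidates containing elements of all these cycle types are S_4 x C_2 (6T11) of order 48, S_6 (6T16) of order 720; the others are excluded. The observed types are precisely the cycle types that occur in S_4 x C_2 (6T11) (apart from the identity). Each of the other remaining candidates has further cycle types, and by the Chebotarev density theorem the matching factorization patterns would occur for a proportion of primes equal to their share of the group: S_6 (6T16) additionally contains elements of type 5+1, 3+2+1, 3+1+1+1 (304 of its 720 elements, about 42% of primes). None of the 17 primes tested shows any such pattern (for each of these groups the chance of that is below 10^-4), which rules them out. Hence G = S_4 x C_2 (6T11), of order 48.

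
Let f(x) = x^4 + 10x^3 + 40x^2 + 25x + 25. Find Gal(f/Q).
C_4 (also written C4)

The polynomial is an irreducible quartic over Q and its discriminant is 131328125, which is not a perfect square, so the Galois group is not contained in A_4. The resolvent cubic y^3 - 40*y^2 + 150*y + 875 has exactly one rational root, so the Galois group is C_4 or D_4. The quartic becomes reducible over Q(sqrt(disc)), so the group is C_4.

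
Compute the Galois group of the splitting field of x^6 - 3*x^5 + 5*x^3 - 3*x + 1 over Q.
S_3

The polynomial f is an irreducible sextic over Q, so G = Gal(f/Q) is one of the 16 transitive subgroups 6T1, ..., 6T16 of S_6. The discriminant of f is -34992, which is not a perfect square, so G is not contained in A_6. The transitive groups of degree 6 not contained in A_6 are: C_6 (6T1, order 6), S_3 (6T2, order 6), D_6 (6T3, order 12), C_3 x S_3 (6T5, order 18), A_4 x C_2 (6T6, order 24), S_4 (6T8, order 24), S_3 x S_3 (6T9, order 36), S_4 x C_2 (6T11, order 48), (S_3 x S_3) : C_2 (6T13, order 72), PGL(2,5) (6T14, order 120), S_6 (6T16, order 720). By Dedekind's theorem, for a prime p not dividing disc(f) the degrees of the irreducible factors of f mod p form the cycle type of an element of G. Factoring f modulo the 23 such primes p <= 97 (skipping 2, 3, which divide the discriminant), each new pattern first appears at: mod 5: f = (x^2 + x + 1)(x^2 + 2x + 3)(x^2 + 4x + 2), pattern 2+2+2; mod 7: f = (x^3 + x^2 + 3x + 1)(x^3 + 3x^2 + x + 1), pattern 3+3; mod 31: f = (x + 3)(x + 7)(x + 9)(x + 21)(x + 23)(x + 27), pattern 1+1+1+1+1+1. No other pattern occurs in this range, so the set of observed cycle types is {2+2+2, 3+3, 1+1+1+1+1+1}. The candidates containing elements of all these cycle types are C_6 (6T1) of order 6, S_3 (6T2) of order 6, D_6 (6T3) of order 12, C_3 x S_3 (6T5) of order 18, A_4 x C_2 (6T6) of order 24, S_4 (6T8) of order 24, S_3 x S_3 (6T9) of order 36, S_4 x C_2 (6T11) of order 48, (S_3 x S_3) : C_2 (6T13) of order 72, PGL(2,5) (6T14) of order 120, S_6 (6T16) of order 720; the others are excluded. The observed types are precisely the cycle types that occur in S_3 (6T2). Each of the other remaining candidates has further cycle types, and by the Chebotarev density theorem the matching factorization patterns would occur for a proportion of primes equal to their share of the group: C_6 (6T1) additionally contains elements of type 6 (2 of its 6 elements, about 33% of primes); D_6 (6T3) additionally contains elements of type 6, 2+2+1+1 (5 of its 12 elements, about 42% of primes); C_3 x S_3 (6T5) additionally contains elements of type 6, 3+1+1+1 (10 of its 18 elements, about 56% of primes); A_4 x C_2 (6T6) additionally contains elements of type 6, 2+2+1+1, 2+1+1+1+1 (14 of its 24 elements, about 58% of primes); S_4 (6T8) additionally contains elements of type 4+1+1, 2+2+1+1 (9 of its 24 elements, about 38% of primes); S_3 x S_3 (6T9) additionally contains elements of type 6, 3+1+1+1, 2+2+1+1 (25 of its 36 elements, about 69% of primes); S_4 x C_2 (6T11) additionally contains elements of type 6, 4+2, 4+1+1, 2+2+1+1, 2+1+1+1+1 (32 of its 48 elements, about 67% of primes); (S_3 x S_3) : C_2 (6T13) additionally contains elements of type 6, 4+2, 3+2+1, 3+1+1+1, 2+2+1+1, 2+1+1+1+1 (61 of its 72 elements, about 85% of primes); PGL(2,5) (6T14) additionally contains elements of type 6, 5+1, 4+1+1, 2+2+1+1 (89 of its 120 elements, about 74% of primes); S_6 (6T16) additionally contains elements of type 6, 5+1, 4+2, 4+1+1, 3+2+1, 3+1+1+1, 2+2+1+1, 2+1+1+1+1 (664 of its 720 elements, about 92% of primes). None of the 23 primes tested shows any such pattern (for each of these groups the chance of that is below 10^-4), which rules them out. Hence G = S_3 (6T2), of order 6.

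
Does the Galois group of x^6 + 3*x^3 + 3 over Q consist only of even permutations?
The polynomial is irreducible of degree 6 over Q. Its discriminant is -177147, which is not a perfect square. A Galois group lies in the alternating group exactly when the discriminant is a square in Q, so the Galois group (C_3 x S_3) is not contained in A_6.

No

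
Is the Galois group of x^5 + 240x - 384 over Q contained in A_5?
The polynomial is irreducible of degree 5 over Q. Its discriminant is 271790899200000, which is not a perfect square. A Galois group lies in the alternating group exactly when the discriminant is a square in Q, so the Galois group (F_20) is not contained in A_5.

No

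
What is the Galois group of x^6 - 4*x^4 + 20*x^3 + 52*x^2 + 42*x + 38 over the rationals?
The polynomial f is an irreducible sextic over Q, so G = Gal(f/Q) is one of the 16 transitive subgroups 6T1, ..., 6T16 of S_6. The discriminant of f is -7894803566272, which is not a perfect square, so G is not contained in A_6. The transitive groups of degree 6 not contained in A_6 are: C_6 (6T1, order 6), S_3 (6T2, order 6), D_6 (6T3, order 12), C_3 x S_3 (6T5, order 18), A_4 x C_2 (6T6, order 24), S_4 (6T8, order 24), S_3 x S_3 (6T9, order 36), S_4 x C_2 (6T11, order 48), (S_3 x S_3) : C_2 (6T13, order 72), PGL(2,5) (6T14, order 120), S_6 (6T16, order 720). By Dedekind's theorem, for a prime p not dividing disc(f) the degrees of the irreducible factors of f mod p form the cycle type of an element of G. Factoring f modulo the 12 such primes p <= 43 (skipping 2, 7, which divide the discriminant), each new pattern first appears at: mod 3: f = (x^6 + 2x^4 + 2x^3 + x^2 + 2), pattern 6; mod 5: f = (x + 1)(x + 3)(x^4 + x^3 + 4x^2 + x + 1), pattern 4+1+1; mod 11: f = (x + 7)(x^5 + 4x^4 + x^3 + 2x^2 + 5x + 7), pattern 5+1; mod 37: f = (x^3 + 10x^2 + 7x + 30)(x^3 + 27x^2 + 15x + 21), pattern 3+3; mod 43: f = (x + 4)(x^2 + 17x + 14)(x^3 + 22x^2 + 11x + 36), pattern 3+2+1. No other pattern occurs in this range, so the set of observed cycle types is {6, 4+1+1, 5+1, 3+3, 3+2+1}. Among the candidates above, the only group containing elements of all these cycle types is S_6 (6T16); every other candidate lacks at least one of them. Hence G = S_6 (6T16), of order 720.

6T16: S_6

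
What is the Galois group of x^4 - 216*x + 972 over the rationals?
The polynomial is an irreducible quartic over Q and its discriminant is 176319369216 = 419904^2, a perfect square, so the Galois group is contained in A_4. The resolvent cubic y^3 - 3888*y - 46656 is irreducible over Q. An irreducible resolvent with square discriminant gives A_4.

4T4: A_4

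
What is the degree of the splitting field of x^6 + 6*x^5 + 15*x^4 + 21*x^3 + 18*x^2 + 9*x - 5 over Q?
The degree of the splitting field over Q equals the order of the Galois group, so first determine the group. The polynomial f is an irreducible sextic over Q, so G = Gal(f/Q) is one of the 16 transitive subgroups 6T1, ..., 6T16 of S_6. The discriminant of f is 871199469, which is not a perfect square, so G is not contained in A_6. The transitive groups of degree 6 not contained in A_6 are: C_6 (6T1, order 6), S_3 (6T2, order 6), D_6 (6T3, order 12), C_3 x S_3 (6T5, order 18), A_4 x C_2 (6T6, order 24), S_4 (6T8, order 24), S_3 x S_3 (6T9, order 36), S_4 x C_2 (6T11, order 48), (S_3 x S_3) : C_2 (6T13, order 72), PGL(2,5) (6T14, order 120), S_6 (6T16, order 720). By Dedekind's theorem, for a prime p not dividing disc(f) the degrees of the irreducible factors of f mod p form the cycle type of an element of G. Factoring f modulo the 16 such primes p <= 67 (skipping 3, 7, 29, which divide the discriminant), each new pattern first appears at: mod 2: f = (x^6 + x^4 + x^3 + x + 1), pattern 6; mod 5: f = (x)(x + 4)(x^2 + 3x + 3)(x^2 + 4x + 2), pattern 2+2+1+1; mod 13: f = (x + 8)(x + 9)(x + 12)(x^3 + 3x^2 + 3x + 10), pattern 3+1+1+1; mod 19: f = (x^2 + 6x + 15)(x^2 + 8x + 1)(x^2 + 11x + 6), pattern 2+2+2; mod 67: f = (x^3 + 3x^2 + 3x + 20)(x^3 + 3x^2 + 3x + 50), pattern 3+3. No other pattern occurs in this range, so the set of observed cycle types is {6, 2+2+1+1, 3+1+1+1, 2+2+2, 3+3}. The candidates containing elements of all these cycle types are S_3 x S_3 (6T9) of order 36, (S_3 x S_3) : C_2 (6T13) of order 72, S_6 (6T16) of order 720; the others are excluded. The observed types are precisely the cycle types that occur in S_3 x S_3 (6T9) (apart from the identity). Each of the other remaining candidates has further cycle types, and by the Chebotarev density theorem the matching factorization patterns would occur for a proportion of primes equal to their share of the group: (S_3 x S_3) : C_2 (6T13) additionally contains elements of type 4+2, 3+2+1, 2+1+1+1+1 (36 of its 72 elements, about 50% of primes); S_6 (6T16) additionally contains elements of type 5+1, 4+2, 4+1+1, 3+2+1, 2+1+1+1+1 (459 of its 720 elements, about 64% of primes). None of the 16 primes tested shows any such pattern (for each of these groups the chance of that is below 10^-4), which rules them out. Hence G = S_3 x S_3 (6T9), of order 36. The Galois group S_3 x S_3 (6T9) has order 36, so the splitting field has degree 36 over Q.

36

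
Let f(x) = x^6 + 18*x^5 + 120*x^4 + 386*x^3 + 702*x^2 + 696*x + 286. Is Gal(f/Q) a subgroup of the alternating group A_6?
No

The polynomial is irreducible of degree 6 over Q. Its discriminant is 33059881728, which is not a perfect square. A Galois group lies in the alternating group exactly when the discriminant is a square in Q, so the Galois group (S_3 x S_3) is not contained in A_6.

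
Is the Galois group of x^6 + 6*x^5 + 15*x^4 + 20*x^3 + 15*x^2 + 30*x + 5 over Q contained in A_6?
The polynomial is irreducible of degree 6 over Q. Its discriminant is 746496000000 = 864000^2, a perfect square. A Galois group lies in the alternating group exactly when the discriminant is a square in Q, so the Galois group (A_6) is contained in A_6.

Yes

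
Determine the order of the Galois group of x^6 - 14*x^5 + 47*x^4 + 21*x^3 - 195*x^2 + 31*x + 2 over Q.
The degree of the splitting field over Q equals the order of the Galois group, so first determine the group. The polynomial f is an irreducible sextic over Q, so G = Gal(f/Q) is one of the 16 transitive subgroups 6T1, ..., 6T16 of S_6. The discriminant of f is 8413926734596681 = 91727459^2, a perfect square, so G is contained in A_6. The transitive groups of degree 6 contained in A_6 are: A_4 (6T4, order 12), S_4 (6T7, order 24), (C_3 x C_3) : C_4 (6T10, order 36), PSL(2,5) (6T12, order 60), A_6 (6T15, order 360). By Dedekind's theorem, for a prime p not dividing disc(f) the degrees of the irreducible factors of f mod p form the cycle type of an element of G. Factoring f modulo the 21 such primes p <= 79 (skipping 19, which divides the discriminant), each new pattern first appears at: mod 2: f = (x)(x^5 + x^3 + x^2 + x + 1), pattern 5+1; mod 7: f = (x^3 + 3x^2 + 3x + 5)(x^3 + 4x^2 + 4x + 6), pattern 3+3; mod 61: f = (x + 1)(x + 22)(x^2 + 8x + 48)(x^2 + 16x + 29), pattern 2+2+1+1. No other pattern occurs in this range, so the set of observed cycle types is {5+1, 3+3, 2+2+1+1}. The candidates containing elements of all these cycle types are PSL(2,5) (6T12) of order 60, A_6 (6T15) of order 360; the others are excluded. The observed types are precisely the cycle types that occur in PSL(2,5) (6T12) (apart from the identity). Each of the other remaining candidates has further cycle types, and by the Chebotarev density theorem the matching factorization patterns would occur for a proportion of primes equal to their share of the group: A_6 (6T15) additionally contains elements of type 4+2, 3+1+1+1 (130 of its 360 elements, about 36% of primes). None of the 21 primes tested shows any such pattern (for each of these groups the chance of that is below 10^-4), which rules them out. Hence G = PSL(2,5) (6T12), of order 60. The Galois group PSL(2,5) (6T12) has order 60, so the splitting field has degree 60 over Q.

60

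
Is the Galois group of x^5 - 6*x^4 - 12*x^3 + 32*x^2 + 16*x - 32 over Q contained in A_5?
Yes

The polynomial is irreducible of degree 5 over Q. Its discriminant is 15352201216 = 123904^2, a perfect square. A Galois group lies in the alternating group exactly when the discriminant is a square in Q, so the Galois group (C_5) is contained in A_5.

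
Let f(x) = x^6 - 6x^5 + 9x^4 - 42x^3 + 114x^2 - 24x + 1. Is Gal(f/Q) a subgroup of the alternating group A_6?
The polynomial is irreducible of degree 6 over Q. Its discriminant is -153891765817344, which is not a perfect square. A Galois group lies in the alternating group exactly when the discriminant is a square in Q, so the Galois group (A_4 x C_2) is not contained in A_6.

No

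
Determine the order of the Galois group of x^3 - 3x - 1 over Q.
The degree of the splitting field over Q equals the order of the Galois group, so first determine the group. The polynomial is an irreducible cubic over Q and its discriminant is 81 = 9^2, a perfect square. For an irreducible cubic, a square discriminant forces the Galois group to be A_3, the cyclic group of order 3. The Galois group C_3 (3T1) has order 3, so the splitting field has degree 3 over Q.

3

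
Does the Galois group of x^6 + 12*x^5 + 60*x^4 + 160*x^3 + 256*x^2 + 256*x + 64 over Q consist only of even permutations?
The polynomial is irreducible of degree 6 over Q. Its discriminant is 66039417143296 = 8126464^2, a perfect square. A Galois group lies in the alternating group exactly when the discriminant is a square in Q, so the Galois group (S_4) is contained in A_6.

Yes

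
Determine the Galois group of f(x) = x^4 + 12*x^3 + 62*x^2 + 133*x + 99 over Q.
4T5: S_4

The polynomial is an irreducible quartic over Q and its discriminant is 505861, which is not a perfect square, so the Galois group is not contained in A_4. The resolvent cubic y^3 - 62*y^2 + 1200*y - 7393 is irreducible over Q. An irreducible resolvent with non-square discriminant gives S_4.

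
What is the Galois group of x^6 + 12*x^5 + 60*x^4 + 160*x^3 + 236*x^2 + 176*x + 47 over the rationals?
The polynomial f is an irreducible sextic over Q, so G = Gal(f/Q) is one of the 16 transitive subgroups 6T1, ..., 6T16 of S_6. The discriminant of f is 3356224 = 1832^2, a perfect square, so G is contained in A_6. The transitive groups of degree 6 contained in A_6 are: A_4 (6T4, order 12), S_4 (6T7, order 24), (C_3 x C_3) : C_4 (6T10, order 36), PSL(2,5) (6T12, order 60), A_6 (6T15, order 360). By Dedekind's theorem, for a prime p not dividing disc(f) the degrees of the irreducible factors of f mod p form the cycle type of an element of G. Factoring f modulo the 79 such primes p <= 419 (skipping 2, 229, which divide the discriminant), each new pattern first appears at: mod 3: f = (x^3 + x^2 + 2)(x^3 + 2x^2 + x + 1), pattern 3+3; mod 7: f = (x^2 + 4x + 1)(x^4 + x^3 + 6x^2 + 2x + 5), pattern 4+2; mod 23: f = (x + 11)(x + 16)(x^2 + 3x + 20)(x^2 + 5x + 1), pattern 2+2+1+1; mod 193: f = (x + 89)(x + 92)(x + 95)(x + 102)(x + 105)(x + 108), pattern 1+1+1+1+1+1. No other pattern occurs in this range, so the set of observed cycle types is {3+3, 4+2, 2+2+1+1, 1+1+1+1+1+1}. The candidates containing elements of all these cycle types are S_4 (6T7) of order 24, (C_3 x C_3) : C_4 (6T10) of order 36, A_6 (6T15) of order 360; the others are excluded. The observed types are precisely the cycle types that occur in S_4 (6T7). Each of the other remaining candidates has further cycle types, and by the Chebotarev density theorem the matching factorization patterns would occur for a proportion of primes equal to their share of the group: (C_3 x C_3) : C_4 (6T10) additionally contains elements of type 3+1+1+1 (4 of its 36 elements, about 11% of primes); A_6 (6T15) additionally contains elements of type 5+1, 3+1+1+1 (184 of its 360 elements, about 51% of primes). None of the 79 primes tested shows any such pattern (for each of these groups the chance of that is below 10^-4), which rules them out. Hence G = S_4 (6T7), of order 24.

S_4, S_4(6d), the S_4-action on 6 points inside A_6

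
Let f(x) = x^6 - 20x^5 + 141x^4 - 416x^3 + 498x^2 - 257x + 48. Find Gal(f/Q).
The polynomial f is an irreducible sextic over Q, so G = Gal(f/Q) is one of the 16 transitive subgroups 6T1, ..., 6T16 of S_6. The discriminant of f is 30991489 = 5567^2, a perfect square, so G is contained in A_6. The transitive groups of degree 6 contained in A_6 are: A_4 (6T4, order 12), S_4 (6T7, order 24), (C_3 x C_3) : C_4 (6T10, order 36), PSL(2,5) (6T12, order 60), A_6 (6T15, order 360). By Dedekind's theorem, for a prime p not dividing disc(f) the degrees of the irreducible factors of f mod p form the cycle type of an element of G. Factoring f modulo the 21 such primes p <= 79 (skipping 19, which divides the discriminant), each new pattern first appears at: mod 2: f = (x)(x^5 + x^3 + 1), pattern 5+1; mod 7: f = (x^3 + 2x^2 + 3)(x^3 + 6x^2 + 3x + 2), pattern 3+3; mod 61: f = (x + 58)(x + 59)(x^2 + 21x + 10)(x^2 + 25x + 13), pattern 2+2+1+1. No other pattern occurs in this range, so the set of observed cycle types is {5+1, 3+3, 2+2+1+1}. The candidates containing elements of all these cycle types are PSL(2,5) (6T12) of order 60, A_6 (6T15) of order 360; the others are excluded. The observed types are precisely the cycle types that occur in PSL(2,5) (6T12) (apart from the identity). Each of the other remaining candidates has further cycle types, and by the Chebotarev density theorem the matching factorization patterns would occur for a proportion of primes equal to their share of the group: A_6 (6T15) additionally contains elements of type 4+2, 3+1+1+1 (130 of its 360 elements, about 36% of primes). None of the 21 primes tested shows any such pattern (for each of these groups the chance of that is below 10^-4), which rules them out. Hence G = PSL(2,5) (6T12), of order 60.

PSL(2,5) (also written A5(6))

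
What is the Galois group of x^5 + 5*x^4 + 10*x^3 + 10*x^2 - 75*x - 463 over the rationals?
The polynomial f is an irreducible quintic over Q, so G = Gal(f/Q) is a transitive subgroup of S_5: one of C_5 (5T1, order 5), D_5 (5T2, order 10), F_20 (5T3, order 20), A_5 (5T4, order 60) or S_5 (5T5, order 120). The discriminant of f is 67108864000000 = 8192000^2, a perfect square, so G is contained in A_5. The transitive groups of degree 5 contained in A_5 are: C_5 (5T1, order 5), D_5 (5T2, order 10), A_5 (5T4, order 60). By Dedekind's theorem, for a prime p not dividing disc(f) the degrees of the irreducible factors of f mod p form the cycle type of an element of G. Factoring f modulo the 23 such primes p <= 97 (skipping 2, 5, which divide the discriminant), each new pattern first appears at: mod 3: f = (x + 1)(x^2 + 1)(x^2 + x + 2), pattern 2+2+1; mod 7: f = (x^5 + 5x^4 + 3x^3 + 3x^2 + 2x + 6), pattern 5. No other pattern occurs in this range, so the set of observed cycle types is {2+2+1, 5}. The candidates containing elements of all these cycle types are D_5 (5T2) of order 10, A_5 (5T4) of order 60; the others are excluded. The observed types are precisely the cycle types that occur in D_5 (5T2) (apart from the identity). Each of the other remaining candidates has further cycle types, and by the Chebotarev density theorem the matching factorization patterns would occur for a proportion of primes equal to their share of the group: A_5 (5T4) additionally contains elements of type 3+1+1 (20 of its 60 elements, about 33% of primes). None of the 23 primes tested shows any such pattern (for each of these groups the chance of that is below 10^-4), which rules them out. Hence G = D_5 (5T2), of order 10.

D_5 (order 10)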